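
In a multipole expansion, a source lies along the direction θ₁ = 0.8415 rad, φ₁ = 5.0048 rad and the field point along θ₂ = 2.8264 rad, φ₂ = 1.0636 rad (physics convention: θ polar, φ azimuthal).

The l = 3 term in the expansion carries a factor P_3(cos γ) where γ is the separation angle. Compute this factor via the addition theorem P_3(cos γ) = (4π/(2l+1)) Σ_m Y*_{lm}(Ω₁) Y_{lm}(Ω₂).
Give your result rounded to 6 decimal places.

-0.062442

Addition theorem: P_3(cos γ) = (4π/7) Σ_m Y*_{lm}(Ω₁) Y_{lm}(Ω₂), m = −3…3:
  m=-3: Y*=-0.133007+0.110574i  Y=-0.012414+0.000611i  product +0.001584-0.001454i
  m=-2: Y*=-0.315699-0.209019i  Y=+0.049314+0.079290i  product +0.001005-0.035339i
  m=-1: Y*=+0.084752-0.281531i  Y=+0.171270-0.308214i  product -0.072256-0.074340i
  m=+0: Y*=-0.193938-0.000000i  Y=-0.539107+0.000000i  product +0.104554+0.000000i
  m=+1: Y*=-0.084752-0.281531i  Y=-0.171270-0.308214i  product -0.072256+0.074340i
  m=+2: Y*=-0.315699+0.209019i  Y=+0.049314-0.079290i  product +0.001005+0.035339i
  m=+3: Y*=+0.133007+0.110574i  Y=+0.012414+0.000611i  product +0.001584+0.001454i
Accumulated sum -0.034783-0.000000i; after 4π/(2l+1) scaling, -0.062442-0.000000i ⇒ P_3 = -0.062442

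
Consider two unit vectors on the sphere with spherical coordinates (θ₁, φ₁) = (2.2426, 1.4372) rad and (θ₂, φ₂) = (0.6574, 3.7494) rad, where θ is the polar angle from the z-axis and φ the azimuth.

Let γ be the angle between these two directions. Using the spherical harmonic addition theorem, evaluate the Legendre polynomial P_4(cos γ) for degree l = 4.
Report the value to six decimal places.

-0.183349

Summing Y*_{l m}(θ₁,φ₁)·Y_{l m}(θ₂,φ₂) over m ∈ [−4, 4]; prefactor 4π/(2·4+1) = 1.396263:
  [-4]  conj(Y_{4,-4})(Ω₁) = (0.142929, -0.084589) ; Y_{4,-4}(Ω₂) = (-0.046776, -0.040235) ; Δ = (-0.010089, -0.001794)
  [-3]  conj(Y_{4,-3})(Ω₁) = (0.145738, 0.343945) ; Y_{4,-3}(Ω₂) = (0.056505, 0.218893) ; Δ = (-0.067052, 0.051336)
  [-2]  conj(Y_{4,-2})(Ω₁) = (-0.338333, 0.092615) ; Y_{4,-2}(Ω₂) = (0.147093, -0.396572) ; Δ = (-0.013038, 0.147796)
  [-1]  conj(Y_{4,-1})(Ω₁) = (0.008851, 0.065860) ; Y_{4,-1}(Ω₂) = (-0.260406, 0.181154) ; Δ = (-0.014236, -0.015547)
  [+0]  conj(Y_{4,0})(Ω₁) = (-0.356411, -0.000000) ; Y_{4,0}(Ω₂) = (-0.217492, 0.000000) ; Δ = (0.077517, 0.000000)
  [+1]  conj(Y_{4,1})(Ω₁) = (-0.008851, 0.065860) ; Y_{4,1}(Ω₂) = (0.260406, 0.181154) ; Δ = (-0.014236, 0.015547)
  [+2]  conj(Y_{4,2})(Ω₁) = (-0.338333, -0.092615) ; Y_{4,2}(Ω₂) = (0.147093, 0.396572) ; Δ = (-0.013038, -0.147796)
  [+3]  conj(Y_{4,3})(Ω₁) = (-0.145738, 0.343945) ; Y_{4,3}(Ω₂) = (-0.056505, 0.218893) ; Δ = (-0.067052, -0.051336)
  [+4]  conj(Y_{4,4})(Ω₁) = (0.142929, 0.084589) ; Y_{4,4}(Ω₂) = (-0.046776, 0.040235) ; Δ = (-0.010089, 0.001794)
Σ over m = (-0.131314, 0.000000); ×(4π/9) → (-0.183349, 0.000000). Real part: -0.183349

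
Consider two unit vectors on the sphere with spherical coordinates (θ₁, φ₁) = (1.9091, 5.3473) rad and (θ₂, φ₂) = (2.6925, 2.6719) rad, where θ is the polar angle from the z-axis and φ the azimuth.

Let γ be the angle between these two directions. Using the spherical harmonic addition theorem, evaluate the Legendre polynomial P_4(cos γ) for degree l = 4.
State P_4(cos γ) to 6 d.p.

0.358325

Expand P_4 via completeness: Σ_{m} conj(Y_{4,m}) at Ω₁ times Y_{4,m} at Ω₂ —
  [-4]  conj(Y_{4,-4})(Ω₁) = (-0.288822, 0.198421) ; Y_{4,-4}(Ω₂) = (-0.004766, 0.014982) ; Δ = (-0.001596, -0.005273)
  [-3]  conj(Y_{4,-3})(Ω₁) = (0.329441, 0.114293) ; Y_{4,-3}(Ω₂) = (0.014857, 0.091065) ; Δ = (-0.005514, 0.031698)
  [-2]  conj(Y_{4,-2})(Ω₁) = (0.020204, 0.065091) ; Y_{4,-2}(Ω₂) = (0.174207, 0.238223) ; Δ = (-0.011986, 0.016152)
  [-1]  conj(Y_{4,-1})(Ω₁) = (0.195805, -0.265800) ; Y_{4,-1}(Ω₂) = (0.442266, 0.224485) ; Δ = (0.146266, -0.073599)
  [+0]  conj(Y_{4,0})(Ω₁) = (0.012713, -0.000000) ; Y_{4,0}(Ω₂) = (0.180262, 0.000000) ; Δ = (0.002292, 0.000000)
  [+1]  conj(Y_{4,1})(Ω₁) = (-0.195805, -0.265800) ; Y_{4,1}(Ω₂) = (-0.442266, 0.224485) ; Δ = (0.146266, 0.073599)
  [+2]  conj(Y_{4,2})(Ω₁) = (0.020204, -0.065091) ; Y_{4,2}(Ω₂) = (0.174207, -0.238223) ; Δ = (-0.011986, -0.016152)
  [+3]  conj(Y_{4,3})(Ω₁) = (-0.329441, 0.114293) ; Y_{4,3}(Ω₂) = (-0.014857, 0.091065) ; Δ = (-0.005514, -0.031698)
  [+4]  conj(Y_{4,4})(Ω₁) = (-0.288822, -0.198421) ; Y_{4,4}(Ω₂) = (-0.004766, -0.014982) ; Δ = (-0.001596, 0.005273)
Accumulated sum (0.256631, 0.000000); after 4π/(2l+1) scaling, (0.358325, 0.000000) ⇒ P_4 = 0.358325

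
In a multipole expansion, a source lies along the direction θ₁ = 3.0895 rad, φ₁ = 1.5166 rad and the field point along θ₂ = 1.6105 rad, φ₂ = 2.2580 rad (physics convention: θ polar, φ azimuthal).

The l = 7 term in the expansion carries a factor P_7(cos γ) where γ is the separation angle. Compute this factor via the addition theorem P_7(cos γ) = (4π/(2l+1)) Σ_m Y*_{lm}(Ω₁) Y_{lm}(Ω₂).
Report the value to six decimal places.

Addition theorem: P_7(cos γ) = (4π/15) Σ_m Y*_{lm}(Ω₁) Y_{lm}(Ω₂), m = −7…7:
  term(m=-7) = +0.000000+0.000000i   from Y*(Ω₁)=-0.000000-0.000000i, Y(Ω₂)=-0.494900+0.048674i
  term(m=-6) = -0.000000+0.000000i   from Y*(Ω₁)=+0.000000-0.000000i, Y(Ω₂)=-0.041072+0.061453i
  term(m=-5) = +0.000001-0.000000i   from Y*(Ω₁)=+0.000000+0.000002i, Y(Ω₂)=-0.103888-0.342594i
  term(m=-4) = +0.000005+0.000001i   from Y*(Ω₁)=-0.000052+0.000012i, Y(Ω₂)=-0.079929-0.033115i
  term(m=-3) = -0.000241-0.000315i   from Y*(Ω₁)=-0.000201-0.001224i, Y(Ω₂)=+0.281939-0.150678i
  term(m=-2) = +0.000163-0.001844i   from Y*(Ω₁)=+0.020014-0.002178i, Y(Ω₂)=+0.017939-0.090169i
  term(m=-1) = -0.047105+0.043132i   from Y*(Ω₁)=+0.011320+0.208673i, Y(Ω₂)=+0.193880+0.236253i
  term(m=+0) = -0.098334-0.000000i   from Y*(Ω₁)=-1.051429-0.000000i, Y(Ω₂)=+0.093524+0.000000i
  term(m=+1) = -0.047105-0.043132i   from Y*(Ω₁)=-0.011320+0.208673i, Y(Ω₂)=-0.193880+0.236253i
  term(m=+2) = +0.000163+0.001844i   from Y*(Ω₁)=+0.020014+0.002178i, Y(Ω₂)=+0.017939+0.090169i
  term(m=+3) = -0.000241+0.000315i   from Y*(Ω₁)=+0.000201-0.001224i, Y(Ω₂)=-0.281939-0.150678i
  term(m=+4) = +0.000005-0.000001i   from Y*(Ω₁)=-0.000052-0.000012i, Y(Ω₂)=-0.079929+0.033115i
  term(m=+5) = +0.000001+0.000000i   from Y*(Ω₁)=-0.000000+0.000002i, Y(Ω₂)=+0.103888-0.342594i
  term(m=+6) = -0.000000-0.000000i   from Y*(Ω₁)=+0.000000+0.000000i, Y(Ω₂)=-0.041072-0.061453i
  term(m=+7) = +0.000000-0.000000i   from Y*(Ω₁)=+0.000000-0.000000i, Y(Ω₂)=+0.494900+0.048674i
Accumulated sum -0.192690+0.000000i; after 4π/(2l+1) scaling, -0.161428+0.000000i ⇒ P_7 = -0.161428

-0.161428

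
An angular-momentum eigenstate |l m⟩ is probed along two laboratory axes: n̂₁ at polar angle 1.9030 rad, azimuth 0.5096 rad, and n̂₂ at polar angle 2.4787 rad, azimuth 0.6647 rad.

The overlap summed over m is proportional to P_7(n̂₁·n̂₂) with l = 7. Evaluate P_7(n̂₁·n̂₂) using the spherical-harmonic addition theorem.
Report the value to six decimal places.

-0.348933

Summing Y*_{l m}(θ₁,φ₁)·Y_{l m}(θ₂,φ₂) over m ∈ [−7, 7]; prefactor 4π/(2·7+1) = 0.837758:
  [-7]  conj(Y_{7,-7})(Ω₁) = -0.30725 - 0.13928j ; Y_{7,-7}(Ω₂) = -0.00099 + 0.01669j ; Δ = 0.00263 - 0.00499j
  [-6]  conj(Y_{7,-6})(Ω₁) = 0.43392 - 0.03653j ; Y_{7,-6}(Ω₂) = 0.05307 - 0.06000j ; Δ = 0.02084 - 0.02797j
  [-5]  conj(Y_{7,-5})(Ω₁) = -0.08787 + 0.05929j ; Y_{7,-5}(Ω₂) = -0.22541 + 0.04146j ; Δ = 0.01735 - 0.01701j
  [-4]  conj(Y_{7,-4})(Ω₁) = -0.13933 + 0.27593j ; Y_{7,-4}(Ω₂) = 0.37304 + 0.19553j ; Δ = -0.10593 + 0.07569j
  [-3]  conj(Y_{7,-3})(Ω₁) = -0.00943 - 0.22430j ; Y_{7,-3}(Ω₂) = -0.18209 - 0.40417j ; Δ = -0.08894 + 0.04465j
  [-2]  conj(Y_{7,-2})(Ω₁) = -0.11752 - 0.19100j ; Y_{7,-2}(Ω₂) = -0.02072 + 0.08416j ; Δ = 0.01851 - 0.00593j
  [-1]  conj(Y_{7,-1})(Ω₁) = 0.22534 + 0.12593j ; Y_{7,-1}(Ω₂) = -0.28818 + 0.22584j ; Δ = -0.09338 + 0.01460j
  [+0]  conj(Y_{7,0})(Ω₁) = 0.19642 + 0.00000j ; Y_{7,0}(Ω₂) = 0.21045 + 0.00000j ; Δ = 0.04134 + 0.00000j
  [+1]  conj(Y_{7,1})(Ω₁) = -0.22534 + 0.12593j ; Y_{7,1}(Ω₂) = 0.28818 + 0.22584j ; Δ = -0.09338 - 0.01460j
  [+2]  conj(Y_{7,2})(Ω₁) = -0.11752 + 0.19100j ; Y_{7,2}(Ω₂) = -0.02072 - 0.08416j ; Δ = 0.01851 + 0.00593j
  [+3]  conj(Y_{7,3})(Ω₁) = 0.00943 - 0.22430j ; Y_{7,3}(Ω₂) = 0.18209 - 0.40417j ; Δ = -0.08894 - 0.04465j
  [+4]  conj(Y_{7,4})(Ω₁) = -0.13933 - 0.27593j ; Y_{7,4}(Ω₂) = 0.37304 - 0.19553j ; Δ = -0.10593 - 0.07569j
  [+5]  conj(Y_{7,5})(Ω₁) = 0.08787 + 0.05929j ; Y_{7,5}(Ω₂) = 0.22541 + 0.04146j ; Δ = 0.01735 + 0.01701j
  [+6]  conj(Y_{7,6})(Ω₁) = 0.43392 + 0.03653j ; Y_{7,6}(Ω₂) = 0.05307 + 0.06000j ; Δ = 0.02084 + 0.02797j
  [+7]  conj(Y_{7,7})(Ω₁) = 0.30725 - 0.13928j ; Y_{7,7}(Ω₂) = 0.00099 + 0.01669j ; Δ = 0.00263 + 0.00499j
Σ over m = -0.41651 + 0.00000j; ×(4π/15) → -0.34893 + 0.00000j. Real part: -0.348933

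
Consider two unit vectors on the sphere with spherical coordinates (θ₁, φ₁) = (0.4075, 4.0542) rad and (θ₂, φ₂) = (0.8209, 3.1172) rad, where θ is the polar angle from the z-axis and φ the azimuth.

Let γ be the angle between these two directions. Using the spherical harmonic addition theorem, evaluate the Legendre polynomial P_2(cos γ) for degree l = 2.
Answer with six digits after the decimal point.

0.454003

Term-by-term m-sum for l=2 (normalisation 4π/5 = 2.513274):
  term(m=-2) = -0.00375 + 0.01198j   from Y*(Ω₁)=-0.01527 + 0.05872j, Y(Ω₂)=0.20659 + 0.01009j
  term(m=-1) = 0.06414 + 0.08727j   from Y*(Ω₁)=-0.17195 - 0.22238j, Y(Ω₂)=-0.38519 - 0.00940j
  term(m=+0) = 0.05985 + 0.00000j   from Y*(Ω₁)=0.48217 + 0.00000j, Y(Ω₂)=0.12413 + 0.00000j
  term(m=+1) = 0.06414 - 0.08727j   from Y*(Ω₁)=0.17195 - 0.22238j, Y(Ω₂)=0.38519 - 0.00940j
  term(m=+2) = -0.00375 - 0.01198j   from Y*(Ω₁)=-0.01527 - 0.05872j, Y(Ω₂)=0.20659 - 0.01009j
Accumulated sum 0.18064 - 0.00000j; after 4π/(2l+1) scaling, 0.45400 - 0.00000j ⇒ P_2 = 0.454003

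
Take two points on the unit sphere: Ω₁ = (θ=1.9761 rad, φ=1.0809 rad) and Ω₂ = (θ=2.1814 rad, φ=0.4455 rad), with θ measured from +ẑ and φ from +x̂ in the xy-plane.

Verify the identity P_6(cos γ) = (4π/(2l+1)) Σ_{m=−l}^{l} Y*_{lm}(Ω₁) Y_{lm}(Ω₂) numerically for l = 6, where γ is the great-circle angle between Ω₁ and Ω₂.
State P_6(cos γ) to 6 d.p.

-0.414656

Term-by-term m-sum for l=6 (normalisation 4π/13 = 0.966644):
  m=-6: 0.28505 + 0.05844j × -0.13036 - 0.06599j = -0.03330 - 0.02643j  (running Σ = -0.03330 - 0.02643j)
  m=-5: -0.27600 + 0.33297j × 0.21625 + 0.28054j = -0.15310 - 0.00542j  (running Σ = -0.18640 - 0.03185j)
  m=-4: -0.06850 - 0.16723j × -0.08817 - 0.41123j = -0.06273 + 0.04292j  (running Σ = -0.24913 + 0.01106j)
  m=-3: -0.25580 - 0.02595j × -0.02938 + 0.12311j = 0.01071 - 0.03073j  (running Σ = -0.23842 - 0.01966j)
  m=-2: 0.15339 - 0.22859j × -0.18567 + 0.22970j = 0.02403 + 0.07768j  (running Σ = -0.21439 + 0.05801j)
  m=-1: -0.07962 - 0.14931j × 0.22632 - 0.10807j = -0.03416 - 0.02519j  (running Σ = -0.24855 + 0.03283j)
  m=0: 0.29106 + 0.00000j × 0.23408 + 0.00000j = 0.06813 + 0.00000j  (running Σ = -0.18042 + 0.03283j)
  m=1: 0.07962 - 0.14931j × -0.22632 - 0.10807j = -0.03416 + 0.02519j  (running Σ = -0.21457 + 0.05801j)
  m=2: 0.15339 + 0.22859j × -0.18567 - 0.22970j = 0.02403 - 0.07768j  (running Σ = -0.19054 - 0.01966j)
  m=3: 0.25580 - 0.02595j × 0.02938 + 0.12311j = 0.01071 + 0.03073j  (running Σ = -0.17983 + 0.01106j)
  m=4: -0.06850 + 0.16723j × -0.08817 + 0.41123j = -0.06273 - 0.04292j  (running Σ = -0.24256 - 0.03185j)
  m=5: 0.27600 + 0.33297j × -0.21625 + 0.28054j = -0.15310 + 0.00542j  (running Σ = -0.39566 - 0.02643j)
  m=6: 0.28505 - 0.05844j × -0.13036 + 0.06599j = -0.03330 + 0.02643j  (running Σ = -0.42896 + 0.00000j)
Total Σ_m = -0.42896 + 0.00000j. Multiply by 0.966644: -0.41466 + 0.00000j. P_6(cos γ) = -0.414656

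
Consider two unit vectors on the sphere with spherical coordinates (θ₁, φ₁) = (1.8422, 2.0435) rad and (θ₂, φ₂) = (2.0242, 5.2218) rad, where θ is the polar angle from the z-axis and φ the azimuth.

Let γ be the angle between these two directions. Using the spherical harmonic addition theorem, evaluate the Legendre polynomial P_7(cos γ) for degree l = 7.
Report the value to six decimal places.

Term-by-term m-sum for l=7 (normalisation 4π/15 = 0.837758):
  term(m=-7) = (-0.088375, 0.023221)   from Y*(Ω₁)=(-0.064149, 0.379776), Y(Ω₂)=(0.097665, 0.216207)
  term(m=-6) = (0.169264, -0.037894)   from Y*(Ω₁)=(-0.382468, 0.120566), Y(Ω₂)=(-0.430964, -0.036775)
  term(m=-5) = (0.006332, -0.001175)   from Y*(Ω₁)=(0.014043, 0.014251), Y(Ω₂)=(0.180305, -0.266665)
  term(m=-4) = (0.036766, -0.005438)   from Y*(Ω₁)=(-0.110130, 0.332308), Y(Ω₂)=(-0.047782, -0.094804)
  term(m=-3) = (-0.034928, 0.003862)   from Y*(Ω₁)=(-0.098236, 0.015117), Y(Ω₂)=(0.353238, 0.015044)
  term(m=-2) = (-0.014168, 0.001042)   from Y*(Ω₁)=(0.178514, 0.247223), Y(Ω₂)=(-0.024430, 0.039670)
  term(m=-1) = (-0.046468, 0.001706)   from Y*(Ω₁)=(-0.064574, 0.126276), Y(Ω₂)=(0.159883, 0.286228)
  term(m=+0) = (-0.025551, 0.000000)   from Y*(Ω₁)=(0.288894, -0.000000), Y(Ω₂)=(-0.088444, 0.000000)
  term(m=+1) = (-0.046468, -0.001706)   from Y*(Ω₁)=(0.064574, 0.126276), Y(Ω₂)=(-0.159883, 0.286228)
  term(m=+2) = (-0.014168, -0.001042)   from Y*(Ω₁)=(0.178514, -0.247223), Y(Ω₂)=(-0.024430, -0.039670)
  term(m=+3) = (-0.034928, -0.003862)   from Y*(Ω₁)=(0.098236, 0.015117), Y(Ω₂)=(-0.353238, 0.015044)
  term(m=+4) = (0.036766, 0.005438)   from Y*(Ω₁)=(-0.110130, -0.332308), Y(Ω₂)=(-0.047782, 0.094804)
  term(m=+5) = (0.006332, 0.001175)   from Y*(Ω₁)=(-0.014043, 0.014251), Y(Ω₂)=(-0.180305, -0.266665)
  term(m=+6) = (0.169264, 0.037894)   from Y*(Ω₁)=(-0.382468, -0.120566), Y(Ω₂)=(-0.430964, 0.036775)
  term(m=+7) = (-0.088375, -0.023221)   from Y*(Ω₁)=(0.064149, 0.379776), Y(Ω₂)=(-0.097665, 0.216207)
Total Σ_m = (0.031294, -0.000000). Multiply by 0.837758: (0.026217, -0.000000). P_7(cos γ) = 0.026217

0.026217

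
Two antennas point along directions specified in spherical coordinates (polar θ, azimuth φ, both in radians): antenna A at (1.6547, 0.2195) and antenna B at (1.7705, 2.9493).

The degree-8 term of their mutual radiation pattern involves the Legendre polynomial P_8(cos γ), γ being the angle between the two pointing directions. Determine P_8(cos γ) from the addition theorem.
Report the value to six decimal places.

Term-by-term m-sum for l=8 (normalisation 4π/17 = 0.739198):
  m=-8: (-0.092276, 0.492531) × (0.014244, 0.438726) = (-0.217401, -0.033468)  (running Σ = (-0.217401, -0.033468))
  m=-7: (-0.005780, -0.168473) × (0.079201, 0.346445) = (0.057909, -0.015346)  (running Σ = (-0.159492, -0.048814))
  m=-6: (-0.082785, -0.319153) × (-0.055377, -0.124996) = (-0.035308, 0.028021)  (running Σ = (-0.194800, -0.020793))
  m=-5: (0.088345, 0.172509) × (-0.201222, -0.288314) = (0.031960, -0.060184)  (running Σ = (-0.162840, -0.080976))
  m=-4: (0.174820, 0.210615) × (0.017375, 0.016820) = (-0.000505, 0.006600)  (running Σ = (-0.163345, -0.074377))
  m=-3: (-0.161509, -0.124960) × (0.278580, 0.181276) = (-0.022341, -0.064089)  (running Σ = (-0.185686, -0.138466))
  m=-2: (-0.224750, -0.105534) × (0.024682, 0.009990) = (-0.004493, -0.004850)  (running Σ = (-0.190179, -0.143316))
  m=-1: (0.203272, 0.045349) × (-0.314254, -0.061185) = (-0.061104, -0.026688)  (running Σ = (-0.251284, -0.170004))
  m=0: (0.240693, -0.000000) × (-0.041528, 0.000000) = (-0.009995, 0.000000)  (running Σ = (-0.261279, -0.170004))
  m=1: (-0.203272, 0.045349) × (0.314254, -0.061185) = (-0.061104, 0.026688)  (running Σ = (-0.322384, -0.143316))
  m=2: (-0.224750, 0.105534) × (0.024682, -0.009990) = (-0.004493, 0.004850)  (running Σ = (-0.326877, -0.138466))
  m=3: (0.161509, -0.124960) × (-0.278580, 0.181276) = (-0.022341, 0.064089)  (running Σ = (-0.349217, -0.074377))
  m=4: (0.174820, -0.210615) × (0.017375, -0.016820) = (-0.000505, -0.006600)  (running Σ = (-0.349722, -0.080976))
  m=5: (-0.088345, 0.172509) × (0.201222, -0.288314) = (0.031960, 0.060184)  (running Σ = (-0.317763, -0.020793))
  m=6: (-0.082785, 0.319153) × (-0.055377, 0.124996) = (-0.035308, -0.028021)  (running Σ = (-0.353071, -0.048814))
  m=7: (0.005780, -0.168473) × (-0.079201, 0.346445) = (0.057909, 0.015346)  (running Σ = (-0.295162, -0.033468))
  m=8: (-0.092276, -0.492531) × (0.014244, -0.438726) = (-0.217401, 0.033468)  (running Σ = (-0.512563, 0.000000))
Σ over m = (-0.512563, 0.000000); ×(4π/17) → (-0.378886, 0.000000). Real part: -0.378886

-0.378886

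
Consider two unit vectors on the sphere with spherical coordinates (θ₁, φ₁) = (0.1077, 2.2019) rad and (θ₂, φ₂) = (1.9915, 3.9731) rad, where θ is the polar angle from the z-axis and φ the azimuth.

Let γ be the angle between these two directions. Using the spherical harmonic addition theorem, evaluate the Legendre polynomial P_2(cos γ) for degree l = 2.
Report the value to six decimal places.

-0.228337

Addition theorem: P_2(cos γ) = (4π/5) Σ_m Y*_{lm}(Ω₁) Y_{lm}(Ω₂), m = −2…2:
  [-2]  conj(Y_{2,-2})(Ω₁) = (-0.001356, -0.004252) ; Y_{2,-2}(Ω₂) = (-0.029638, -0.320479) ; Δ = (-0.001323, 0.000560)
  [-1]  conj(Y_{2,-1})(Ω₁) = (-0.048714, 0.066658) ; Y_{2,-1}(Ω₂) = (0.194043, -0.212816) ; Δ = (0.004733, 0.023302)
  [+0]  conj(Y_{2,0})(Ω₁) = (0.619851, -0.000000) ; Y_{2,0}(Ω₂) = (-0.157576, 0.000000) ; Δ = (-0.097674, 0.000000)
  [+1]  conj(Y_{2,1})(Ω₁) = (0.048714, 0.066658) ; Y_{2,1}(Ω₂) = (-0.194043, -0.212816) ; Δ = (0.004733, -0.023302)
  [+2]  conj(Y_{2,2})(Ω₁) = (-0.001356, 0.004252) ; Y_{2,2}(Ω₂) = (-0.029638, 0.320479) ; Δ = (-0.001323, -0.000560)
Total Σ_m = (-0.090852, -0.000000). Multiply by 2.513274: (-0.228337, -0.000000). P_2(cos γ) = -0.228337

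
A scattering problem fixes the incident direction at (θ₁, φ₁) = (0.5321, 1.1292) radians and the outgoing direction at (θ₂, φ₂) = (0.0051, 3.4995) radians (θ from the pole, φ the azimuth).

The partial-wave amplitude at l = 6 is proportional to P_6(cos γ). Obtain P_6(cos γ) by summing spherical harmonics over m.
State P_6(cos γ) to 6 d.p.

Term-by-term m-sum for l=6 (normalisation 4π/13 = 0.966644):
  m=-6: Y*=+0.007261+0.003892i  Y=-0.000000-0.000000i  product -0.000000-0.000000i
  m=-5: Y*=+0.038962-0.028839i  Y=+0.000000+0.000000i  product +0.000000+0.000000i
  m=-4: Y*=-0.032932-0.166222i  Y=+0.000000-0.000000i  product -0.000000+0.000000i
  m=-3: Y*=-0.367473-0.092270i  Y=-0.000000+0.000001i  product +0.000000-0.000000i
  m=-2: Y*=-0.310270+0.377772i  Y=+0.000102-0.000089i  product +0.000002+0.000066i
  m=-1: Y*=+0.070824+0.149818i  Y=-0.015741+0.005888i  product -0.001997-0.001941i
  m=+0: Y*=-0.390209-0.000000i  Y=+1.016829+0.000000i  product -0.396776-0.000000i
  m=+1: Y*=-0.070824+0.149818i  Y=+0.015741+0.005888i  product -0.001997+0.001941i
  m=+2: Y*=-0.310270-0.377772i  Y=+0.000102+0.000089i  product +0.000002-0.000066i
  m=+3: Y*=+0.367473-0.092270i  Y=+0.000000+0.000001i  product +0.000000+0.000000i
  m=+4: Y*=-0.032932+0.166222i  Y=+0.000000+0.000000i  product -0.000000-0.000000i
  m=+5: Y*=-0.038962-0.028839i  Y=-0.000000+0.000000i  product +0.000000-0.000000i
  m=+6: Y*=+0.007261-0.003892i  Y=-0.000000+0.000000i  product -0.000000+0.000000i
Σ over m = -0.400766-0.000000i; ×(4π/13) → -0.387398-0.000000i. Real part: -0.387398

-0.387398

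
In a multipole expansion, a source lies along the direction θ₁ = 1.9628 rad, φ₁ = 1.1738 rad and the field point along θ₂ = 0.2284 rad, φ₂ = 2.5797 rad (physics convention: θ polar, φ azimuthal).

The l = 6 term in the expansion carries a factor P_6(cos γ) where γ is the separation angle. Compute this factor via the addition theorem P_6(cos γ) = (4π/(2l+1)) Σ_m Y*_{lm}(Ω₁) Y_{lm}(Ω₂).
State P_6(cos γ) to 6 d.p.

0.201393

Summing Y*_{l m}(θ₁,φ₁)·Y_{l m}(θ₂,φ₂) over m ∈ [−6, 6]; prefactor 4π/(2·6+1) = 0.966644:
  m=-6: (0.218204, 0.207233) × (-0.000063, -0.000015) = (-0.000011, -0.000016)  (running Σ = (-0.000011, -0.000016))
  m=-5: (-0.394509, 0.173433) × (0.000917, -0.000316) = (-0.000307, 0.000284)  (running Σ = (-0.000318, 0.000267))
  m=-4: (-0.002708, -0.157550) × (-0.005541, 0.006898) = (0.001102, 0.000854)  (running Σ = (0.000784, 0.001122))
  m=-3: (-0.254379, -0.101545) × (0.006278, -0.054403) = (-0.007121, 0.013202)  (running Σ = (-0.006337, 0.014323))
  m=-2: (0.180209, -0.183334) × (0.098348, 0.205158) = (0.055336, 0.018941)  (running Σ = (0.048998, 0.033264))
  m=-1: (-0.074480, -0.177647) × (-0.479867, -0.302119) = (-0.017930, 0.107749)  (running Σ = (0.031068, 0.141013))
  m=0: (0.275453, -0.000000) × (0.530783, 0.000000) = (0.146206, 0.000000)  (running Σ = (0.177274, 0.141013))
  m=1: (0.074480, -0.177647) × (0.479867, -0.302119) = (-0.017930, -0.107749)  (running Σ = (0.159344, 0.033264))
  m=2: (0.180209, 0.183334) × (0.098348, -0.205158) = (0.055336, -0.018941)  (running Σ = (0.214679, 0.014323))
  m=3: (0.254379, -0.101545) × (-0.006278, -0.054403) = (-0.007121, -0.013202)  (running Σ = (0.207558, 0.001122))
  m=4: (-0.002708, 0.157550) × (-0.005541, -0.006898) = (0.001102, -0.000854)  (running Σ = (0.208660, 0.000267))
  m=5: (0.394509, 0.173433) × (-0.000917, -0.000316) = (-0.000307, -0.000284)  (running Σ = (0.208353, -0.000016))
  m=6: (0.218204, -0.207233) × (-0.000063, 0.000015) = (-0.000011, 0.000016)  (running Σ = (0.208342, -0.000000))
Total Σ_m = (0.208342, -0.000000). Multiply by 0.966644: (0.201393, -0.000000). P_6(cos γ) = 0.201393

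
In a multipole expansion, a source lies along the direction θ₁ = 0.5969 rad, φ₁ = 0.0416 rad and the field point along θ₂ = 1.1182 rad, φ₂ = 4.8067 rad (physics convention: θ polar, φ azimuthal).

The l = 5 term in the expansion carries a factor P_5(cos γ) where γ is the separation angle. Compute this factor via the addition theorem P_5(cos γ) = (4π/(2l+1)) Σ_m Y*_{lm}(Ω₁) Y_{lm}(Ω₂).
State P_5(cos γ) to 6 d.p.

Expand P_5 via completeness: Σ_{m} conj(Y_{5,m}) at Ω₁ times Y_{5,m} at Ω₂ —
  term(m=-5) = 0.00185 + 0.00686j   from Y*(Ω₁)=0.02548 + 0.00538j, Y(Ω₂)=0.12403 + 0.24323j
  term(m=-4) = 0.04974 - 0.01065j   from Y*(Ω₁)=0.11949 + 0.02007j, Y(Ω₂)=0.39031 - 0.15465j
  term(m=-3) = -0.00905 - 0.05676j   from Y*(Ω₁)=0.31432 + 0.03943j, Y(Ω₂)=-0.05065 - 0.17423j
  term(m=-2) = 0.11840 - 0.01253j   from Y*(Ω₁)=0.46435 + 0.03872j, Y(Ω₂)=0.25099 - 0.04791j
  term(m=-1) = -0.00311 - 0.05885j   from Y*(Ω₁)=0.22482 + 0.00936j, Y(Ω₂)=-0.02466 - 0.26074j
  term(m=+0) = -0.06597 + 0.00000j   from Y*(Ω₁)=-0.32926 + 0.00000j, Y(Ω₂)=0.20036 + 0.00000j
  term(m=+1) = -0.00311 + 0.05885j   from Y*(Ω₁)=-0.22482 + 0.00936j, Y(Ω₂)=0.02466 - 0.26074j
  term(m=+2) = 0.11840 + 0.01253j   from Y*(Ω₁)=0.46435 - 0.03872j, Y(Ω₂)=0.25099 + 0.04791j
  term(m=+3) = -0.00905 + 0.05676j   from Y*(Ω₁)=-0.31432 + 0.03943j, Y(Ω₂)=0.05065 - 0.17423j
  term(m=+4) = 0.04974 + 0.01065j   from Y*(Ω₁)=0.11949 - 0.02007j, Y(Ω₂)=0.39031 + 0.15465j
  term(m=+5) = 0.00185 - 0.00686j   from Y*(Ω₁)=-0.02548 + 0.00538j, Y(Ω₂)=-0.12403 + 0.24323j
Total Σ_m = 0.24972 + 0.00000j. Multiply by 1.142397: 0.28528 + 0.00000j. P_5(cos γ) = 0.285275

0.285275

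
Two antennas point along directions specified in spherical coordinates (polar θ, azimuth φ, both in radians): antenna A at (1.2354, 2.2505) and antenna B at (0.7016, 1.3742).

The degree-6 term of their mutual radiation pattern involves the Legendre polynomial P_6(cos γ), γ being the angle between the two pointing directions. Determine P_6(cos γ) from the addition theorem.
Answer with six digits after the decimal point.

Term-by-term m-sum for l=6 (normalisation 4π/13 = 0.966644):
  m=-6: Y*=0.20292 + 0.27589j  Y=-0.01332 - 0.03229j  product 0.00621 - 0.01023j
  m=-5: Y*=0.10508 - 0.39995j  Y=0.11915 - 0.07940j  product -0.01924 - 0.05600j
  m=-4: Y*=-0.04959 + 0.02231j  Y=0.23696 + 0.23743j  product -0.01705 - 0.00649j
  m=-3: Y*=-0.29129 - 0.14735j  Y=-0.25428 + 0.37995j  product 0.13006 - 0.07321j
  m=-2: Y*=0.03429 + 0.15979j  Y=-0.21690 - 0.08997j  product 0.00694 - 0.03774j
  m=-1: Y*=-0.17201 + 0.21284j  Y=-0.05039 + 0.25301j  product -0.04518 - 0.05425j
  m=+0: Y*=0.18892 + 0.00000j  Y=-0.32338 + 0.00000j  product -0.06109 + 0.00000j
  m=+1: Y*=0.17201 + 0.21284j  Y=0.05039 + 0.25301j  product -0.04518 + 0.05425j
  m=+2: Y*=0.03429 - 0.15979j  Y=-0.21690 + 0.08997j  product 0.00694 + 0.03774j
  m=+3: Y*=0.29129 - 0.14735j  Y=0.25428 + 0.37995j  product 0.13006 + 0.07321j
  m=+4: Y*=-0.04959 - 0.02231j  Y=0.23696 - 0.23743j  product -0.01705 + 0.00649j
  m=+5: Y*=-0.10508 - 0.39995j  Y=-0.11915 - 0.07940j  product -0.01924 + 0.05600j
  m=+6: Y*=0.20292 - 0.27589j  Y=-0.01332 + 0.03229j  product 0.00621 + 0.01023j
Total Σ_m = 0.06237 - 0.00000j. Multiply by 0.966644: 0.06029 - 0.00000j. P_6(cos γ) = 0.060294

0.060294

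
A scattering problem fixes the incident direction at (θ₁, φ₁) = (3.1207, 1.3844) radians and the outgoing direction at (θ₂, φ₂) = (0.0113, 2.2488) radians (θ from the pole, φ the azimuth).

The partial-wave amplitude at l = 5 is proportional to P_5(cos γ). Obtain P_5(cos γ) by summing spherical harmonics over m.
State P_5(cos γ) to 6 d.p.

Summing Y*_{l m}(θ₁,φ₁)·Y_{l m}(θ₂,φ₂) over m ∈ [−5, 5]; prefactor 4π/(2·5+1) = 1.142397:
  m=-5: Y*=0.00000 + 0.00000j  Y=0.00000 + 0.00000j  product -0.00000 + 0.00000j
  m=-4: Y*=-0.00000 + 0.00000j  Y=-0.00000 - 0.00000j  product 0.00000 - 0.00000j
  m=-3: Y*=-0.00001 - 0.00002j  Y=0.00000 - 0.00000j  product -0.00000 - 0.00000j
  m=-2: Y*=0.00138 - 0.00054j  Y=-0.00009 + 0.00042j  product 0.00000 + 0.00000j
  m=-1: Y*=0.00990 + 0.05252j  Y=-0.01815 - 0.02254j  product 0.00100 - 0.00118j
  m=+0: Y*=-0.93254 + 0.00000j  Y=0.93471 + 0.00000j  product -0.87165 + 0.00000j
  m=+1: Y*=-0.00990 + 0.05252j  Y=0.01815 - 0.02254j  product 0.00100 + 0.00118j
  m=+2: Y*=0.00138 + 0.00054j  Y=-0.00009 - 0.00042j  product 0.00000 - 0.00000j
  m=+3: Y*=0.00001 - 0.00002j  Y=-0.00000 - 0.00000j  product -0.00000 + 0.00000j
  m=+4: Y*=-0.00000 - 0.00000j  Y=-0.00000 + 0.00000j  product 0.00000 + 0.00000j
  m=+5: Y*=-0.00000 + 0.00000j  Y=-0.00000 + 0.00000j  product -0.00000 - 0.00000j
Σ over m = -0.86965 + 0.00000j; ×(4π/11) → -0.99348 + 0.00000j. Real part: -0.993480

-0.993480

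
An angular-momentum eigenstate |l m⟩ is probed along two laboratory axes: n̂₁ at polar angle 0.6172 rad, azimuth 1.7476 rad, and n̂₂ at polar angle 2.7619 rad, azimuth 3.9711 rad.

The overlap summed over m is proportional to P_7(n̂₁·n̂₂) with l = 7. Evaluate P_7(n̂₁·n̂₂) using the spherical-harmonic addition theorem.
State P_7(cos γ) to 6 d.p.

Addition theorem: P_7(cos γ) = (4π/15) Σ_m Y*_{lm}(Ω₁) Y_{lm}(Ω₂), m = −7…7:
  [-7]  conj(Y_{7,-7})(Ω₁) = 0.01028 - 0.00356j ; Y_{7,-7}(Ω₂) = -0.00043 - 0.00022j ; Δ = -0.00001 - 0.00000j
  [-6]  conj(Y_{7,-6})(Ω₁) = -0.02799 - 0.05004j ; Y_{7,-6}(Ω₂) = -0.00118 - 0.00435j ; Δ = -0.00018 + 0.00018j
  [-5]  conj(Y_{7,-5})(Ω₁) = -0.14087 + 0.11550j ; Y_{7,-5}(Ω₂) = 0.01403 - 0.02214j ; Δ = 0.00058 + 0.00474j
  [-4]  conj(Y_{7,-4})(Ω₁) = 0.28816 + 0.24629j ; Y_{7,-4}(Ω₂) = 0.10401 - 0.01854j ; Δ = 0.03454 + 0.02027j
  [-3]  conj(Y_{7,-3})(Ω₁) = 0.24253 - 0.41355j ; Y_{7,-3}(Ω₂) = 0.23477 + 0.17961j ; Δ = 0.13122 - 0.05353j
  [-2]  conj(Y_{7,-2})(Ω₁) = -0.20414 - 0.07535j ; Y_{7,-2}(Ω₂) = 0.04664 + 0.52736j ; Δ = 0.03022 - 0.11117j
  [-1]  conj(Y_{7,-1})(Ω₁) = 0.05178 - 0.28983j ; Y_{7,-1}(Ω₂) = -0.29557 + 0.32286j ; Δ = 0.07827 + 0.10238j
  [+0]  conj(Y_{7,0})(Ω₁) = -0.32456 + 0.00000j ; Y_{7,0}(Ω₂) = 0.22673 + 0.00000j ; Δ = -0.07359 + 0.00000j
  [+1]  conj(Y_{7,1})(Ω₁) = -0.05178 - 0.28983j ; Y_{7,1}(Ω₂) = 0.29557 + 0.32286j ; Δ = 0.07827 - 0.10238j
  [+2]  conj(Y_{7,2})(Ω₁) = -0.20414 + 0.07535j ; Y_{7,2}(Ω₂) = 0.04664 - 0.52736j ; Δ = 0.03022 + 0.11117j
  [+3]  conj(Y_{7,3})(Ω₁) = -0.24253 - 0.41355j ; Y_{7,3}(Ω₂) = -0.23477 + 0.17961j ; Δ = 0.13122 + 0.05353j
  [+4]  conj(Y_{7,4})(Ω₁) = 0.28816 - 0.24629j ; Y_{7,4}(Ω₂) = 0.10401 + 0.01854j ; Δ = 0.03454 - 0.02027j
  [+5]  conj(Y_{7,5})(Ω₁) = 0.14087 + 0.11550j ; Y_{7,5}(Ω₂) = -0.01403 - 0.02214j ; Δ = 0.00058 - 0.00474j
  [+6]  conj(Y_{7,6})(Ω₁) = -0.02799 + 0.05004j ; Y_{7,6}(Ω₂) = -0.00118 + 0.00435j ; Δ = -0.00018 - 0.00018j
  [+7]  conj(Y_{7,7})(Ω₁) = -0.01028 - 0.00356j ; Y_{7,7}(Ω₂) = 0.00043 - 0.00022j ; Δ = -0.00001 + 0.00000j
Accumulated sum 0.47568 + 0.00000j; after 4π/(2l+1) scaling, 0.39850 + 0.00000j ⇒ P_7 = 0.398501

0.398501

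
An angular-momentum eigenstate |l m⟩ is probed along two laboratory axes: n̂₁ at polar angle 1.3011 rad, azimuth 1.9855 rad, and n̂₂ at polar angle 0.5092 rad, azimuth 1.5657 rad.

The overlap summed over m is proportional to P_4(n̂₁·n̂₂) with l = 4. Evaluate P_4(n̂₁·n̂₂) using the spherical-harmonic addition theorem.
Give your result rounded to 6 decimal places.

Summing Y*_{l m}(θ₁,φ₁)·Y_{l m}(θ₂,φ₂) over m ∈ [−4, 4]; prefactor 4π/(2·4+1) = 1.396263:
  term(m=-4) = -0.00103 + 0.00949j   from Y*(Ω₁)=-0.03357 + 0.38045j, Y(Ω₂)=0.02498 + 0.00051j
  term(m=-3) = 0.01158 + 0.03599j   from Y*(Ω₁)=0.28283 - 0.09583j, Y(Ω₂)=-0.00194 + 0.12659j
  term(m=-2) = -0.03599 - 0.04012j   from Y*(Ω₁)=0.10558 + 0.11531j, Y(Ω₂)=-0.34471 - 0.00351j
  term(m=-1) = -0.13066 - 0.05832j   from Y*(Ω₁)=0.12253 - 0.27833j, Y(Ω₂)=0.00240 - 0.47049j
  term(m=+0) = 0.00552 + 0.00000j   from Y*(Ω₁)=0.11073 + 0.00000j, Y(Ω₂)=0.04983 + 0.00000j
  term(m=+1) = -0.13066 + 0.05832j   from Y*(Ω₁)=-0.12253 - 0.27833j, Y(Ω₂)=-0.00240 - 0.47049j
  term(m=+2) = -0.03599 + 0.04012j   from Y*(Ω₁)=0.10558 - 0.11531j, Y(Ω₂)=-0.34471 + 0.00351j
  term(m=+3) = 0.01158 - 0.03599j   from Y*(Ω₁)=-0.28283 - 0.09583j, Y(Ω₂)=0.00194 + 0.12659j
  term(m=+4) = -0.00103 - 0.00949j   from Y*(Ω₁)=-0.03357 - 0.38045j, Y(Ω₂)=0.02498 - 0.00051j
Accumulated sum -0.30667 + 0.00000j; after 4π/(2l+1) scaling, -0.42820 + 0.00000j ⇒ P_4 = -0.428195

-0.428195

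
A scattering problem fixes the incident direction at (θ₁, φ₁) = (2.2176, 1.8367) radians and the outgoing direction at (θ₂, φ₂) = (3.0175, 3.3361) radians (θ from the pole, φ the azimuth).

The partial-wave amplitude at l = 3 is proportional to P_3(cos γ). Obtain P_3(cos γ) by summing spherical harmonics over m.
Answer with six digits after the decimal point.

-0.353824

Summing Y*_{l m}(θ₁,φ₁)·Y_{l m}(θ₂,φ₂) over m ∈ [−3, 3]; prefactor 4π/(2·3+1) = 1.795196:
  [-3]  conj(Y_{3,-3})(Ω₁) = +0.151764-0.148072i ; Y_{3,-3}(Ω₂) = -0.000660+0.000436i ; Δ = -0.000036+0.000164i
  [-2]  conj(Y_{3,-2})(Ω₁) = +0.338046+0.198888i ; Y_{3,-2}(Ω₂) = -0.014376+0.005893i ; Δ = -0.006032-0.000867i
  [-1]  conj(Y_{3,-1})(Ω₁) = -0.055293+0.203019i ; Y_{3,-1}(Ω₂) = -0.153982+0.030334i ; Δ = +0.002356-0.032939i
  [+0]  conj(Y_{3,0})(Ω₁) = +0.266300-0.000000i ; Y_{3,0}(Ω₂) = -0.712248+0.000000i ; Δ = -0.189672+0.000000i
  [+1]  conj(Y_{3,1})(Ω₁) = +0.055293+0.203019i ; Y_{3,1}(Ω₂) = +0.153982+0.030334i ; Δ = +0.002356+0.032939i
  [+2]  conj(Y_{3,2})(Ω₁) = +0.338046-0.198888i ; Y_{3,2}(Ω₂) = -0.014376-0.005893i ; Δ = -0.006032+0.000867i
  [+3]  conj(Y_{3,3})(Ω₁) = -0.151764-0.148072i ; Y_{3,3}(Ω₂) = +0.000660+0.000436i ; Δ = -0.000036-0.000164i
Total Σ_m = -0.197095-0.000000i. Multiply by 1.795196: -0.353824-0.000000i. P_3(cos γ) = -0.353824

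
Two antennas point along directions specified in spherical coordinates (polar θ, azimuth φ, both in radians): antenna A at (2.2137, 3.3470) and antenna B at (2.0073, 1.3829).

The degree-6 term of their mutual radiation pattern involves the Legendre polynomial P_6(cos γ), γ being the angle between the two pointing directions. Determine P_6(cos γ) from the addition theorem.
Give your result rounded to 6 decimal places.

-0.308565

Addition theorem: P_6(cos γ) = (4π/13) Σ_m Y*_{lm}(Ω₁) Y_{lm}(Ω₂), m = −6…6:
  term(m=-6) = 0.02411 - 0.02394j   from Y*(Ω₁)=0.04215 + 0.11978j, Y(Ω₂)=-0.11480 - 0.24171j
  term(m=-5) = -0.13147 - 0.05492j   from Y*(Ω₁)=0.17046 + 0.28197j, Y(Ω₂)=-0.34909 + 0.25523j
  term(m=-4) = -0.00024 + 0.10053j   from Y*(Ω₁)=0.29449 + 0.31664j, Y(Ω₂)=0.16985 + 0.15874j
  term(m=-3) = -0.03741 + 0.01542j   from Y*(Ω₁)=0.15582 + 0.11036j, Y(Ω₂)=-0.11322 + 0.17912j
  term(m=-2) = -0.05530 - 0.05544j   from Y*(Ω₁)=-0.23077 - 0.10052j, Y(Ω₂)=0.28938 + 0.11417j
  term(m=-1) = 0.01258 - 0.03031j   from Y*(Ω₁)=-0.29408 - 0.06127j, Y(Ω₂)=-0.02041 + 0.10732j
  term(m=+0) = 0.05627 + 0.00000j   from Y*(Ω₁)=0.17620 + 0.00000j, Y(Ω₂)=0.31932 + 0.00000j
  term(m=+1) = 0.01258 + 0.03031j   from Y*(Ω₁)=0.29408 - 0.06127j, Y(Ω₂)=0.02041 + 0.10732j
  term(m=+2) = -0.05530 + 0.05544j   from Y*(Ω₁)=-0.23077 + 0.10052j, Y(Ω₂)=0.28938 - 0.11417j
  term(m=+3) = -0.03741 - 0.01542j   from Y*(Ω₁)=-0.15582 + 0.11036j, Y(Ω₂)=0.11322 + 0.17912j
  term(m=+4) = -0.00024 - 0.10053j   from Y*(Ω₁)=0.29449 - 0.31664j, Y(Ω₂)=0.16985 - 0.15874j
  term(m=+5) = -0.13147 + 0.05492j   from Y*(Ω₁)=-0.17046 + 0.28197j, Y(Ω₂)=0.34909 + 0.25523j
  term(m=+6) = 0.02411 + 0.02394j   from Y*(Ω₁)=0.04215 - 0.11978j, Y(Ω₂)=-0.11480 + 0.24171j
Σ over m = -0.31921 + 0.00000j; ×(4π/13) → -0.30857 + 0.00000j. Real part: -0.308565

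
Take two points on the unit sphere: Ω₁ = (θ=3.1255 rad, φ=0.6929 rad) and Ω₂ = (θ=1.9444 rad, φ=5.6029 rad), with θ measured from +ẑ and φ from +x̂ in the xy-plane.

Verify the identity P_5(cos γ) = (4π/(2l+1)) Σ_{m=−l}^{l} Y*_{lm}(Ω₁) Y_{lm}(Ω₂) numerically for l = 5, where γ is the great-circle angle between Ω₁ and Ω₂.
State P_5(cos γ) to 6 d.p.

Term-by-term m-sum for l=5 (normalisation 4π/11 = 1.142397):
  m=-5: -0.000000-0.000000i × -0.313765-0.083412i = +0.000000+0.000000i  (running Σ = +0.000000+0.000000i)
  m=-4: +0.000000-0.000000i × +0.367418-0.164278i = +0.000000-0.000000i  (running Σ = +0.000000-0.000000i)
  m=-3: -0.000006+0.000010i × -0.025144+0.049493i = -0.000000-0.000001i  (running Σ = -0.000000-0.000001i)
  m=-2: -0.000161-0.000862i × +0.067174+0.314810i = +0.000261-0.000109i  (running Σ = +0.000260-0.000109i)
  m=-1: +0.031695+0.026314i × -0.114110-0.092330i = -0.001187-0.005929i  (running Σ = -0.000927-0.006038i)
  m=0: -0.933786-0.000000i × -0.289971+0.000000i = +0.270771+0.000000i  (running Σ = +0.269844-0.006038i)
  m=1: -0.031695+0.026314i × +0.114110-0.092330i = -0.001187+0.005929i  (running Σ = +0.268657-0.000109i)
  m=2: -0.000161+0.000862i × +0.067174-0.314810i = +0.000261+0.000109i  (running Σ = +0.268918-0.000001i)
  m=3: +0.000006+0.000010i × +0.025144+0.049493i = -0.000000+0.000001i  (running Σ = +0.268917-0.000000i)
  m=4: +0.000000+0.000000i × +0.367418+0.164278i = +0.000000+0.000000i  (running Σ = +0.268917+0.000000i)
  m=5: +0.000000-0.000000i × +0.313765-0.083412i = +0.000000-0.000000i  (running Σ = +0.268917-0.000000i)
Σ over m = +0.268917-0.000000i; ×(4π/11) → +0.307210-0.000000i. Real part: 0.307210

0.307210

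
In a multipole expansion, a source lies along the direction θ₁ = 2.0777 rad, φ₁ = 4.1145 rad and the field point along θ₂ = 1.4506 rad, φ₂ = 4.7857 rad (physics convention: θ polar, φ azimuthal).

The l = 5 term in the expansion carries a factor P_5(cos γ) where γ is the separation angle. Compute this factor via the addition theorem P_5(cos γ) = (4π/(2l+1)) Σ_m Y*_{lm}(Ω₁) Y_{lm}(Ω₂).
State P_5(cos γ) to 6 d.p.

Addition theorem: P_5(cos γ) = (4π/11) Σ_m Y*_{lm}(Ω₁) Y_{lm}(Ω₂), m = −5…5:
  m=-5: Y*=(-0.035926, 0.234303)  Y=(0.160431, 0.417892)  product (-0.103677, 0.022576)
  m=-4: Y*=(0.304554, 0.283742)  Y=(0.163667, -0.049419)  product (0.063868, 0.031388)
  m=-3: Y*=(0.252757, -0.057284)  Y=(0.064295, 0.287608)  product (0.032726, 0.069012)
  m=-2: Y*=(-0.067479, 0.171419)  Y=(0.189598, -0.028000)  product (-0.007994, 0.034390)
  m=-1: Y*=(0.178592, 0.262234)  Y=(0.018703, 0.254662)  product (-0.063441, 0.050385)
  m=+0: Y*=(-0.113643, -0.000000)  Y=(0.196417, 0.000000)  product (-0.022321, -0.000000)
  m=+1: Y*=(-0.178592, 0.262234)  Y=(-0.018703, 0.254662)  product (-0.063441, -0.050385)
  m=+2: Y*=(-0.067479, -0.171419)  Y=(0.189598, 0.028000)  product (-0.007994, -0.034390)
  m=+3: Y*=(-0.252757, -0.057284)  Y=(-0.064295, 0.287608)  product (0.032726, -0.069012)
  m=+4: Y*=(0.304554, -0.283742)  Y=(0.163667, 0.049419)  product (0.063868, -0.031388)
  m=+5: Y*=(0.035926, 0.234303)  Y=(-0.160431, 0.417892)  product (-0.103677, -0.022576)
Accumulated sum (-0.179357, -0.000000); after 4π/(2l+1) scaling, (-0.204897, -0.000000) ⇒ P_5 = -0.204897

-0.204897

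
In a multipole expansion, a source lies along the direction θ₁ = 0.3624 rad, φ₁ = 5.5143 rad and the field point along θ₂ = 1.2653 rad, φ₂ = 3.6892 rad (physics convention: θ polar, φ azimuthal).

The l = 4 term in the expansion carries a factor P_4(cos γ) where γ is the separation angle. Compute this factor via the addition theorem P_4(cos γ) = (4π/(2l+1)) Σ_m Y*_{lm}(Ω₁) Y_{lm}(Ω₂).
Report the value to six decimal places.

Addition theorem: P_4(cos γ) = (4π/9) Σ_m Y*_{lm}(Ω₁) Y_{lm}(Ω₂), m = −4…4:
  m=-4: -0.006975-0.000461i × -0.212602-0.298031i = +0.001345+0.002177i  (running Σ = +0.001345+0.002177i)
  m=-3: -0.035004-0.038656i × +0.023500+0.325705i = +0.011768-0.012309i  (running Σ = +0.013113-0.010132i)
  m=-2: +0.007108-0.215158i × -0.051095+0.099212i = +0.020983+0.011699i  (running Σ = +0.034096+0.001566i)
  m=-1: +0.351673-0.340246i × +0.274209-0.167217i = +0.039537-0.152104i  (running Σ = +0.073633-0.150538i)
  m=0: +0.372949-0.000000i × +0.060572+0.000000i = +0.022590+0.000000i  (running Σ = +0.096223-0.150538i)
  m=1: -0.351673-0.340246i × -0.274209-0.167217i = +0.039537+0.152104i  (running Σ = +0.135760+0.001566i)
  m=2: +0.007108+0.215158i × -0.051095-0.099212i = +0.020983-0.011699i  (running Σ = +0.156743-0.010132i)
  m=3: +0.035004-0.038656i × -0.023500+0.325705i = +0.011768+0.012309i  (running Σ = +0.168511+0.002177i)
  m=4: -0.006975+0.000461i × -0.212602+0.298031i = +0.001345-0.002177i  (running Σ = +0.169856-0.000000i)
Total Σ_m = +0.169856-0.000000i. Multiply by 1.396263: +0.237164-0.000000i. P_4(cos γ) = 0.237164

0.237164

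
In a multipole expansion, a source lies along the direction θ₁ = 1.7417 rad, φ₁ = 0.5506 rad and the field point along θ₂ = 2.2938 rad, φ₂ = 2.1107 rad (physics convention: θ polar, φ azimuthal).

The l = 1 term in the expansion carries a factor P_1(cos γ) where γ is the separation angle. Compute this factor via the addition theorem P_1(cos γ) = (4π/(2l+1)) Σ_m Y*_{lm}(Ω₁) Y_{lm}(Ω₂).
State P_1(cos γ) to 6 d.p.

0.120430

Addition theorem: P_1(cos γ) = (4π/3) Σ_m Y*_{lm}(Ω₁) Y_{lm}(Ω₂), m = −1…1:
  [-1]  conj(Y_{1,-1})(Ω₁) = (0.290144, 0.178129) ; Y_{1,-1}(Ω₂) = (-0.133170, -0.222210) ; Δ = (0.000943, -0.088194)
  [+0]  conj(Y_{1,0})(Ω₁) = (-0.083098, -0.000000) ; Y_{1,0}(Ω₂) = (-0.323279, 0.000000) ; Δ = (0.026864, 0.000000)
  [+1]  conj(Y_{1,1})(Ω₁) = (-0.290144, 0.178129) ; Y_{1,1}(Ω₂) = (0.133170, -0.222210) ; Δ = (0.000943, 0.088194)
Accumulated sum (0.028751, 0.000000); after 4π/(2l+1) scaling, (0.120430, 0.000000) ⇒ P_1 = 0.120430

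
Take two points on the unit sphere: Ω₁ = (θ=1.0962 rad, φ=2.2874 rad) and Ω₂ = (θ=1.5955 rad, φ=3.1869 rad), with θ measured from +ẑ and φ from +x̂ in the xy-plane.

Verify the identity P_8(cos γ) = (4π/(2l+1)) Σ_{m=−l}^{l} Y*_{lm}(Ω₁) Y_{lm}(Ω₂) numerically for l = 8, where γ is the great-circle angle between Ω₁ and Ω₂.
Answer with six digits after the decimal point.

0.048647

Addition theorem: P_8(cos γ) = (4π/17) Σ_m Y*_{lm}(Ω₁) Y_{lm}(Ω₂), m = −8…8:
  m=-8: (0.172131, -0.105619) × (0.480765, -0.182312) = (0.063499, -0.082160)  (running Σ = (0.063499, -0.082160))
  m=-7: (-0.396011, -0.124167) × (0.048284, -0.015848) = (-0.021089, 0.000281)  (running Σ = (0.042410, -0.081879))
  m=-6: (0.159463, 0.364132) × (-0.358617, 0.099963) = (-0.093586, -0.114644)  (running Σ = (-0.051175, -0.196523))
  m=-5: (0.011708, -0.024777) × (-0.058449, 0.013472) = (-0.000351, 0.001606)  (running Σ = (-0.051526, -0.194917))
  m=-4: (0.325026, -0.091768) × (0.327081, -0.059934) = (0.100810, -0.049496)  (running Σ = (0.049284, -0.244412))
  m=-3: (-0.171347, -0.112020) × (0.063733, -0.008716) = (-0.011897, -0.005646)  (running Σ = (0.037387, -0.250058))
  m=-2: (-0.033512, -0.242029) × (-0.314582, 0.028584) = (0.017461, 0.075180)  (running Σ = (0.054848, -0.174878))
  m=-1: (-0.169984, 0.195143) × (-0.066125, 0.002998) = (0.010655, -0.013413)  (running Σ = (0.065503, -0.188291))
  m=0: (-0.209582, -0.000000) × (0.311075, 0.000000) = (-0.065196, -0.000000)  (running Σ = (0.000307, -0.188291))
  m=1: (0.169984, 0.195143) × (0.066125, 0.002998) = (0.010655, 0.013413)  (running Σ = (0.010962, -0.174878))
  m=2: (-0.033512, 0.242029) × (-0.314582, -0.028584) = (0.017461, -0.075180)  (running Σ = (0.028423, -0.250058))
  m=3: (0.171347, -0.112020) × (-0.063733, -0.008716) = (-0.011897, 0.005646)  (running Σ = (0.016526, -0.244412))
  m=4: (0.325026, 0.091768) × (0.327081, 0.059934) = (0.100810, 0.049496)  (running Σ = (0.117336, -0.194917))
  m=5: (-0.011708, -0.024777) × (0.058449, 0.013472) = (-0.000351, -0.001606)  (running Σ = (0.116985, -0.196523))
  m=6: (0.159463, -0.364132) × (-0.358617, -0.099963) = (-0.093586, 0.114644)  (running Σ = (0.023400, -0.081879))
  m=7: (0.396011, -0.124167) × (-0.048284, -0.015848) = (-0.021089, -0.000281)  (running Σ = (0.002311, -0.082160))
  m=8: (0.172131, 0.105619) × (0.480765, 0.182312) = (0.063499, 0.082160)  (running Σ = (0.065810, 0.000000))
Total Σ_m = (0.065810, 0.000000). Multiply by 0.739198: (0.048647, 0.000000). P_8(cos γ) = 0.048647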